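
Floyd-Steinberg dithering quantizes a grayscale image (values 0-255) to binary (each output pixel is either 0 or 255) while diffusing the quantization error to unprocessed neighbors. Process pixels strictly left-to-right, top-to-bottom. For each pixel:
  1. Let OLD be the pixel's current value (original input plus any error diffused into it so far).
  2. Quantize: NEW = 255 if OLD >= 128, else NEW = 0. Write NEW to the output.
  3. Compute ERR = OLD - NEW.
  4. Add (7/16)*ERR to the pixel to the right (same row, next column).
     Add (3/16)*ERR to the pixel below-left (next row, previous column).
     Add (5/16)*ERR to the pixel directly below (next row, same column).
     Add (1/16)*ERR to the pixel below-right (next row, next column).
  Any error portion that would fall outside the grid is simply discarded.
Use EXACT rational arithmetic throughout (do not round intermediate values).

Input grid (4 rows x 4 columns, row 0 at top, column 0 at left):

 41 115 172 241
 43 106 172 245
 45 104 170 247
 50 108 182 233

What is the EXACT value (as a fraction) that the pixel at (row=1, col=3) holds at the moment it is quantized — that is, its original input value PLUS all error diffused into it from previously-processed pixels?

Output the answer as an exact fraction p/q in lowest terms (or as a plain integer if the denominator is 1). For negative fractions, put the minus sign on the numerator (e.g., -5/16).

Answer: 277260369/1048576

Derivation:
(0,0): OLD=41 → NEW=0, ERR=41
(0,1): OLD=2127/16 → NEW=255, ERR=-1953/16
(0,2): OLD=30361/256 → NEW=0, ERR=30361/256
(0,3): OLD=1199663/4096 → NEW=255, ERR=155183/4096
(1,0): OLD=8429/256 → NEW=0, ERR=8429/256
(1,1): OLD=219259/2048 → NEW=0, ERR=219259/2048
(1,2): OLD=16736279/65536 → NEW=255, ERR=24599/65536
(1,3): OLD=277260369/1048576 → NEW=255, ERR=9873489/1048576
Target (1,3): original=245, with diffused error = 277260369/1048576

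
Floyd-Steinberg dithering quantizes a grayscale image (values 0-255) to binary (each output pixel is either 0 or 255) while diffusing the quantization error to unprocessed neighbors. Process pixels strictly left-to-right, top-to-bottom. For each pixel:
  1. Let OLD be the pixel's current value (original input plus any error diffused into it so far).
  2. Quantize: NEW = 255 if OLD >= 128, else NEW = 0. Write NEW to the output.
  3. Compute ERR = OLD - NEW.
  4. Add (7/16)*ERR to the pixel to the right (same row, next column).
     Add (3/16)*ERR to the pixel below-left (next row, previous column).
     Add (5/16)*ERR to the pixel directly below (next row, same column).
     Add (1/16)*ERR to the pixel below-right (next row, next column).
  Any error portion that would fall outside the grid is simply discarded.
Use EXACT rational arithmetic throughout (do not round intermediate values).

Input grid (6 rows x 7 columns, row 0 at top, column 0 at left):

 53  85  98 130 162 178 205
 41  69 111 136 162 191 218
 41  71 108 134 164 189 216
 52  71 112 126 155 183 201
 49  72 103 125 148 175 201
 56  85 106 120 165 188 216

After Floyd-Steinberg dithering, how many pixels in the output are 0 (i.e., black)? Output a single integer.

(0,0): OLD=53 → NEW=0, ERR=53
(0,1): OLD=1731/16 → NEW=0, ERR=1731/16
(0,2): OLD=37205/256 → NEW=255, ERR=-28075/256
(0,3): OLD=335955/4096 → NEW=0, ERR=335955/4096
(0,4): OLD=12968517/65536 → NEW=255, ERR=-3743163/65536
(0,5): OLD=160444387/1048576 → NEW=255, ERR=-106942493/1048576
(0,6): OLD=2690731829/16777216 → NEW=255, ERR=-1587458251/16777216
(1,0): OLD=19929/256 → NEW=0, ERR=19929/256
(1,1): OLD=244975/2048 → NEW=0, ERR=244975/2048
(1,2): OLD=9909147/65536 → NEW=255, ERR=-6802533/65536
(1,3): OLD=25862079/262144 → NEW=0, ERR=25862079/262144
(1,4): OLD=2907771165/16777216 → NEW=255, ERR=-1370418915/16777216
(1,5): OLD=13701107885/134217728 → NEW=0, ERR=13701107885/134217728
(1,6): OLD=486872221315/2147483648 → NEW=255, ERR=-60736108925/2147483648
(2,0): OLD=2875573/32768 → NEW=0, ERR=2875573/32768
(2,1): OLD=138597143/1048576 → NEW=255, ERR=-128789737/1048576
(2,2): OLD=801980677/16777216 → NEW=0, ERR=801980677/16777216
(2,3): OLD=22003687965/134217728 → NEW=255, ERR=-12221832675/134217728
(2,4): OLD=133081220525/1073741824 → NEW=0, ERR=133081220525/1073741824
(2,5): OLD=9095594321807/34359738368 → NEW=255, ERR=333861037967/34359738368
(2,6): OLD=119732877970137/549755813888 → NEW=255, ERR=-20454854571303/549755813888
(3,0): OLD=946137701/16777216 → NEW=0, ERR=946137701/16777216
(3,1): OLD=9628468865/134217728 → NEW=0, ERR=9628468865/134217728
(3,2): OLD=143423046675/1073741824 → NEW=255, ERR=-130381118445/1073741824
(3,3): OLD=303423201493/4294967296 → NEW=0, ERR=303423201493/4294967296
(3,4): OLD=121369639669349/549755813888 → NEW=255, ERR=-18818092872091/549755813888
(3,5): OLD=755720138595839/4398046511104 → NEW=255, ERR=-365781721735681/4398046511104
(3,6): OLD=10808185557568353/70368744177664 → NEW=255, ERR=-7135844207735967/70368744177664
(4,0): OLD=171957613387/2147483648 → NEW=0, ERR=171957613387/2147483648
(4,1): OLD=3786700880463/34359738368 → NEW=0, ERR=3786700880463/34359738368
(4,2): OLD=72017820907777/549755813888 → NEW=255, ERR=-68169911633663/549755813888
(4,3): OLD=346651842017883/4398046511104 → NEW=0, ERR=346651842017883/4398046511104
(4,4): OLD=5650886755328801/35184372088832 → NEW=255, ERR=-3321128127323359/35184372088832
(4,5): OLD=97457903665242145/1125899906842624 → NEW=0, ERR=97457903665242145/1125899906842624
(4,6): OLD=3638591768679362103/18014398509481984 → NEW=255, ERR=-955079851238543817/18014398509481984
(5,0): OLD=55903037290077/549755813888 → NEW=0, ERR=55903037290077/549755813888
(5,1): OLD=640718326240671/4398046511104 → NEW=255, ERR=-480783534090849/4398046511104
(5,2): OLD=1445729458801417/35184372088832 → NEW=0, ERR=1445729458801417/35184372088832
(5,3): OLD=38606957788179085/281474976710656 → NEW=255, ERR=-33169161273038195/281474976710656
(5,4): OLD=1893375320600024943/18014398509481984 → NEW=0, ERR=1893375320600024943/18014398509481984
(5,5): OLD=35335956549518081407/144115188075855872 → NEW=255, ERR=-1413416409825165953/144115188075855872
(5,6): OLD=462439592740990973841/2305843009213693952 → NEW=255, ERR=-125550374608500983919/2305843009213693952
Output grid:
  Row 0: ..#.###  (3 black, running=3)
  Row 1: ..#.#.#  (4 black, running=7)
  Row 2: .#.#.##  (3 black, running=10)
  Row 3: ..#.###  (3 black, running=13)
  Row 4: ..#.#.#  (4 black, running=17)
  Row 5: .#.#.##  (3 black, running=20)

Answer: 20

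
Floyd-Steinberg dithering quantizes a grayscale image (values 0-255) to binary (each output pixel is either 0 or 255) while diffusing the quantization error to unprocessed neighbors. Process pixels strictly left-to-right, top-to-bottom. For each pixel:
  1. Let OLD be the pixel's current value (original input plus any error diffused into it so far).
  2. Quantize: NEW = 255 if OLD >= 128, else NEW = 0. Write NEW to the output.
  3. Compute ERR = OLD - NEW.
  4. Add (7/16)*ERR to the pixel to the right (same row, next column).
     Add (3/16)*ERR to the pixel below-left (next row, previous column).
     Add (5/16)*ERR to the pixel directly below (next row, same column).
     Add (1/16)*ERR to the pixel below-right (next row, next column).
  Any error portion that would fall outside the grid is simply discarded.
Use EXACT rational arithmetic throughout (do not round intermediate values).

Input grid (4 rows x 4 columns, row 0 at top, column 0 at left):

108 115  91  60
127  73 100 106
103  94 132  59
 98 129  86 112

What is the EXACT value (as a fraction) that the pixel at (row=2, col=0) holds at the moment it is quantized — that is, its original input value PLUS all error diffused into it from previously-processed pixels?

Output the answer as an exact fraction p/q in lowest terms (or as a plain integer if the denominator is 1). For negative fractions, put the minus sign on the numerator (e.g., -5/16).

(0,0): OLD=108 → NEW=0, ERR=108
(0,1): OLD=649/4 → NEW=255, ERR=-371/4
(0,2): OLD=3227/64 → NEW=0, ERR=3227/64
(0,3): OLD=84029/1024 → NEW=0, ERR=84029/1024
(1,0): OLD=9175/64 → NEW=255, ERR=-7145/64
(1,1): OLD=5825/512 → NEW=0, ERR=5825/512
(1,2): OLD=2135221/16384 → NEW=255, ERR=-2042699/16384
(1,3): OLD=21036803/262144 → NEW=0, ERR=21036803/262144
(2,0): OLD=575451/8192 → NEW=0, ERR=575451/8192
Target (2,0): original=103, with diffused error = 575451/8192

Answer: 575451/8192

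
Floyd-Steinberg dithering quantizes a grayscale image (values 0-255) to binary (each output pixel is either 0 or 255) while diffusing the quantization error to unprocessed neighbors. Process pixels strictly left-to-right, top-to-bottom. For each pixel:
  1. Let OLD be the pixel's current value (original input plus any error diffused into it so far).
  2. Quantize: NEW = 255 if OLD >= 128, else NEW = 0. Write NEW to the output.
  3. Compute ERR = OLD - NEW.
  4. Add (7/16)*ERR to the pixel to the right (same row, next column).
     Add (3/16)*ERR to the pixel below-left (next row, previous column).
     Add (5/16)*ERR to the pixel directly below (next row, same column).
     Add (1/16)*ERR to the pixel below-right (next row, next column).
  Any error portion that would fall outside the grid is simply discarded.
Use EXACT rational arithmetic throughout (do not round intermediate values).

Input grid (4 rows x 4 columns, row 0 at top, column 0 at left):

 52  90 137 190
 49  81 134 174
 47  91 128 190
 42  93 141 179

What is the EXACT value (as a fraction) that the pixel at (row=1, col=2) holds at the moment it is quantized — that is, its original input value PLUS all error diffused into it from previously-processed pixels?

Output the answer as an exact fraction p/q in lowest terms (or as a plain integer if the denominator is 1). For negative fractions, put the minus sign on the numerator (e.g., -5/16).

(0,0): OLD=52 → NEW=0, ERR=52
(0,1): OLD=451/4 → NEW=0, ERR=451/4
(0,2): OLD=11925/64 → NEW=255, ERR=-4395/64
(0,3): OLD=163795/1024 → NEW=255, ERR=-97325/1024
(1,0): OLD=5529/64 → NEW=0, ERR=5529/64
(1,1): OLD=73935/512 → NEW=255, ERR=-56625/512
(1,2): OLD=874587/16384 → NEW=0, ERR=874587/16384
Target (1,2): original=134, with diffused error = 874587/16384

Answer: 874587/16384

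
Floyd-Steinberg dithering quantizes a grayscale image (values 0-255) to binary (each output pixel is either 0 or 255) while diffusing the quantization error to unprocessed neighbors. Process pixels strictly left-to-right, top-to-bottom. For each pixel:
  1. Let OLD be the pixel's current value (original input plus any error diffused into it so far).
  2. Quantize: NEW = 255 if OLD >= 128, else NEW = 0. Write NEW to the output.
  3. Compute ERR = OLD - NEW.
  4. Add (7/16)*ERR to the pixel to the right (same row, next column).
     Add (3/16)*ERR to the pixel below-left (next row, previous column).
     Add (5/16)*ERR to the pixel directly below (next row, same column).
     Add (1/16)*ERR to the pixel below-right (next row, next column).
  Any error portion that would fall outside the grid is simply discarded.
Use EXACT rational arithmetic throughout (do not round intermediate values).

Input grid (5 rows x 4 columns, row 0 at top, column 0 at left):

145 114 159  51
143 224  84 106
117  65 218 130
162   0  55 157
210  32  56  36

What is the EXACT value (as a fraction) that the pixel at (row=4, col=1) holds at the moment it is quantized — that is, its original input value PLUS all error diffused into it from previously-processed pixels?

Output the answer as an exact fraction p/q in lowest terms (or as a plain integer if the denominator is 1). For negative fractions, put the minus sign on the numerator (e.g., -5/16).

Answer: -266643728561/17179869184

Derivation:
(0,0): OLD=145 → NEW=255, ERR=-110
(0,1): OLD=527/8 → NEW=0, ERR=527/8
(0,2): OLD=24041/128 → NEW=255, ERR=-8599/128
(0,3): OLD=44255/2048 → NEW=0, ERR=44255/2048
(1,0): OLD=15485/128 → NEW=0, ERR=15485/128
(1,1): OLD=284715/1024 → NEW=255, ERR=23595/1024
(1,2): OLD=2662599/32768 → NEW=0, ERR=2662599/32768
(1,3): OLD=75551777/524288 → NEW=255, ERR=-58141663/524288
(2,0): OLD=2607113/16384 → NEW=255, ERR=-1570807/16384
(2,1): OLD=27814579/524288 → NEW=0, ERR=27814579/524288
(2,2): OLD=259260271/1048576 → NEW=255, ERR=-8126609/1048576
(2,3): OLD=1627938355/16777216 → NEW=0, ERR=1627938355/16777216
(3,0): OLD=1191069113/8388608 → NEW=255, ERR=-948025927/8388608
(3,1): OLD=-5410306969/134217728 → NEW=0, ERR=-5410306969/134217728
(3,2): OLD=121229474841/2147483648 → NEW=0, ERR=121229474841/2147483648
(3,3): OLD=7268322499631/34359738368 → NEW=255, ERR=-1493410784209/34359738368
(4,0): OLD=358898571013/2147483648 → NEW=255, ERR=-188709759227/2147483648
(4,1): OLD=-266643728561/17179869184 → NEW=0, ERR=-266643728561/17179869184
Target (4,1): original=32, with diffused error = -266643728561/17179869184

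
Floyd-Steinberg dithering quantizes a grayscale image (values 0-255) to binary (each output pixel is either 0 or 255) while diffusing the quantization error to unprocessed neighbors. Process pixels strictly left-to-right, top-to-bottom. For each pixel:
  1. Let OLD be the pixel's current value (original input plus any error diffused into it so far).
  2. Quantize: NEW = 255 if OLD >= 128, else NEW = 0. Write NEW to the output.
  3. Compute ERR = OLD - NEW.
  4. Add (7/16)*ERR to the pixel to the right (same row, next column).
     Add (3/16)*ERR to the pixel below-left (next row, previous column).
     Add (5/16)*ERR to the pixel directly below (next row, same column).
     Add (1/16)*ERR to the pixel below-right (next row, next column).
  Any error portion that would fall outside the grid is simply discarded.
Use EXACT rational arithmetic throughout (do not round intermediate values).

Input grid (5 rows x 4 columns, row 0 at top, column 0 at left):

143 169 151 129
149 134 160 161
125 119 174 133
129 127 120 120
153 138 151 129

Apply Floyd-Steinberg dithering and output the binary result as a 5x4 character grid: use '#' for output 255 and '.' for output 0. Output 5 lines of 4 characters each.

Answer: #.#.
#.##
.#.#
#.#.
#.#.

Derivation:
(0,0): OLD=143 → NEW=255, ERR=-112
(0,1): OLD=120 → NEW=0, ERR=120
(0,2): OLD=407/2 → NEW=255, ERR=-103/2
(0,3): OLD=3407/32 → NEW=0, ERR=3407/32
(1,0): OLD=273/2 → NEW=255, ERR=-237/2
(1,1): OLD=103 → NEW=0, ERR=103
(1,2): OLD=110813/512 → NEW=255, ERR=-19747/512
(1,3): OLD=1426875/8192 → NEW=255, ERR=-662085/8192
(2,0): OLD=3433/32 → NEW=0, ERR=3433/32
(2,1): OLD=1503111/8192 → NEW=255, ERR=-585849/8192
(2,2): OLD=7991673/65536 → NEW=0, ERR=7991673/65536
(2,3): OLD=166391303/1048576 → NEW=255, ERR=-100995577/1048576
(3,0): OLD=19544981/131072 → NEW=255, ERR=-13878379/131072
(3,1): OLD=184333337/2097152 → NEW=0, ERR=184333337/2097152
(3,2): OLD=5839582073/33554432 → NEW=255, ERR=-2716798087/33554432
(3,3): OLD=33339367087/536870912 → NEW=0, ERR=33339367087/536870912
(4,0): OLD=4576557787/33554432 → NEW=255, ERR=-3979822373/33554432
(4,1): OLD=6159104615/67108864 → NEW=0, ERR=6159104615/67108864
(4,2): OLD=1571853570405/8589934592 → NEW=255, ERR=-618579750555/8589934592
(4,3): OLD=15371215800691/137438953472 → NEW=0, ERR=15371215800691/137438953472
Row 0: #.#.
Row 1: #.##
Row 2: .#.#
Row 3: #.#.
Row 4: #.#.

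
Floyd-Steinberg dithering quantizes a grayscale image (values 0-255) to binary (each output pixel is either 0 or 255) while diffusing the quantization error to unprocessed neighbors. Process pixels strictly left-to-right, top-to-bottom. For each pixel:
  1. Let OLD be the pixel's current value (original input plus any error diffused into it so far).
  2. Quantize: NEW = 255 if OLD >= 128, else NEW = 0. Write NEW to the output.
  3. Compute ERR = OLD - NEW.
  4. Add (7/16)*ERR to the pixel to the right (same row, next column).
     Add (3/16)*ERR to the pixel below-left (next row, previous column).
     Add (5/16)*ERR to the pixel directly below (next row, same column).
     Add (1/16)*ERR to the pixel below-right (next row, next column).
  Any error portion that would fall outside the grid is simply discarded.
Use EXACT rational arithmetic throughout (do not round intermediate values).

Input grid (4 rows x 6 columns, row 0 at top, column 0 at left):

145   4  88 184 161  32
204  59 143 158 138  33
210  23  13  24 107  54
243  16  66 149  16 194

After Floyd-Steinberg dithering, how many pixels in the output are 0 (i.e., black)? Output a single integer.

Answer: 14

Derivation:
(0,0): OLD=145 → NEW=255, ERR=-110
(0,1): OLD=-353/8 → NEW=0, ERR=-353/8
(0,2): OLD=8793/128 → NEW=0, ERR=8793/128
(0,3): OLD=438383/2048 → NEW=255, ERR=-83857/2048
(0,4): OLD=4688649/32768 → NEW=255, ERR=-3667191/32768
(0,5): OLD=-8893121/524288 → NEW=0, ERR=-8893121/524288
(1,0): OLD=20653/128 → NEW=255, ERR=-11987/128
(1,1): OLD=10491/1024 → NEW=0, ERR=10491/1024
(1,2): OLD=5194199/32768 → NEW=255, ERR=-3161641/32768
(1,3): OLD=11311723/131072 → NEW=0, ERR=11311723/131072
(1,4): OLD=1132834113/8388608 → NEW=255, ERR=-1006260927/8388608
(1,5): OLD=-4264892041/134217728 → NEW=0, ERR=-4264892041/134217728
(2,0): OLD=2992633/16384 → NEW=255, ERR=-1185287/16384
(2,1): OLD=-15410429/524288 → NEW=0, ERR=-15410429/524288
(2,2): OLD=-110640311/8388608 → NEW=0, ERR=-110640311/8388608
(2,3): OLD=1119165889/67108864 → NEW=0, ERR=1119165889/67108864
(2,4): OLD=163736726851/2147483648 → NEW=0, ERR=163736726851/2147483648
(2,5): OLD=2402788799237/34359738368 → NEW=0, ERR=2402788799237/34359738368
(3,0): OLD=1802554537/8388608 → NEW=255, ERR=-336540503/8388608
(3,1): OLD=-1189961035/67108864 → NEW=0, ERR=-1189961035/67108864
(3,2): OLD=29748291727/536870912 → NEW=0, ERR=29748291727/536870912
(3,3): OLD=6594505988365/34359738368 → NEW=255, ERR=-2167227295475/34359738368
(3,4): OLD=7252909717421/274877906944 → NEW=0, ERR=7252909717421/274877906944
(3,5): OLD=1021061244182531/4398046511104 → NEW=255, ERR=-100440616148989/4398046511104
Output grid:
  Row 0: #..##.  (3 black, running=3)
  Row 1: #.#.#.  (3 black, running=6)
  Row 2: #.....  (5 black, running=11)
  Row 3: #..#.#  (3 black, running=14)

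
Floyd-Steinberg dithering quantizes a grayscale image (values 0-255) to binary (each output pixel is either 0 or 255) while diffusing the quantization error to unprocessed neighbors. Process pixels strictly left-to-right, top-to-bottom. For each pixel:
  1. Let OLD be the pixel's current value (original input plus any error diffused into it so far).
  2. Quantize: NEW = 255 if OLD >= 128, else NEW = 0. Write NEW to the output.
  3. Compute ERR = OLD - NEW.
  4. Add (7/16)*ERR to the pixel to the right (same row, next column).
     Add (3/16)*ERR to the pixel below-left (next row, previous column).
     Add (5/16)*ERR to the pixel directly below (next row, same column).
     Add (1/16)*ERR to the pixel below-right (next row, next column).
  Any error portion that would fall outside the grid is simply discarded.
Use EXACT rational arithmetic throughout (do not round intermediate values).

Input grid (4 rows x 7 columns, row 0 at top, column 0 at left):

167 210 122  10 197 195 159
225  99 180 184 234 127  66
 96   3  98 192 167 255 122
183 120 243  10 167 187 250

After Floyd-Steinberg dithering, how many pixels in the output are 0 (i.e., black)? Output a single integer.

Answer: 11

Derivation:
(0,0): OLD=167 → NEW=255, ERR=-88
(0,1): OLD=343/2 → NEW=255, ERR=-167/2
(0,2): OLD=2735/32 → NEW=0, ERR=2735/32
(0,3): OLD=24265/512 → NEW=0, ERR=24265/512
(0,4): OLD=1783679/8192 → NEW=255, ERR=-305281/8192
(0,5): OLD=23422073/131072 → NEW=255, ERR=-10001287/131072
(0,6): OLD=263438159/2097152 → NEW=0, ERR=263438159/2097152
(1,0): OLD=5819/32 → NEW=255, ERR=-2341/32
(1,1): OLD=13165/256 → NEW=0, ERR=13165/256
(1,2): OLD=1907713/8192 → NEW=255, ERR=-181247/8192
(1,3): OLD=6143509/32768 → NEW=255, ERR=-2212331/32768
(1,4): OLD=380573799/2097152 → NEW=255, ERR=-154199961/2097152
(1,5): OLD=1547036359/16777216 → NEW=0, ERR=1547036359/16777216
(1,6): OLD=37803356233/268435456 → NEW=255, ERR=-30647685047/268435456
(2,0): OLD=339071/4096 → NEW=0, ERR=339071/4096
(2,1): OLD=6103573/131072 → NEW=0, ERR=6103573/131072
(2,2): OLD=213938655/2097152 → NEW=0, ERR=213938655/2097152
(2,3): OLD=3361538247/16777216 → NEW=255, ERR=-916651833/16777216
(2,4): OLD=17876277743/134217728 → NEW=255, ERR=-16349242897/134217728
(2,5): OLD=878409518493/4294967296 → NEW=255, ERR=-216807141987/4294967296
(2,6): OLD=4810352672027/68719476736 → NEW=0, ERR=4810352672027/68719476736
(3,0): OLD=456340895/2097152 → NEW=255, ERR=-78432865/2097152
(3,1): OLD=2390603971/16777216 → NEW=255, ERR=-1887586109/16777216
(3,2): OLD=29302780545/134217728 → NEW=255, ERR=-4922740095/134217728
(3,3): OLD=-21251518069/536870912 → NEW=0, ERR=-21251518069/536870912
(3,4): OLD=6785104444319/68719476736 → NEW=0, ERR=6785104444319/68719476736
(3,5): OLD=120910039899101/549755813888 → NEW=255, ERR=-19277692642339/549755813888
(3,6): OLD=2228742199762371/8796093022208 → NEW=255, ERR=-14261520900669/8796093022208
Output grid:
  Row 0: ##..##.  (3 black, running=3)
  Row 1: #.###.#  (2 black, running=5)
  Row 2: ...###.  (4 black, running=9)
  Row 3: ###..##  (2 black, running=11)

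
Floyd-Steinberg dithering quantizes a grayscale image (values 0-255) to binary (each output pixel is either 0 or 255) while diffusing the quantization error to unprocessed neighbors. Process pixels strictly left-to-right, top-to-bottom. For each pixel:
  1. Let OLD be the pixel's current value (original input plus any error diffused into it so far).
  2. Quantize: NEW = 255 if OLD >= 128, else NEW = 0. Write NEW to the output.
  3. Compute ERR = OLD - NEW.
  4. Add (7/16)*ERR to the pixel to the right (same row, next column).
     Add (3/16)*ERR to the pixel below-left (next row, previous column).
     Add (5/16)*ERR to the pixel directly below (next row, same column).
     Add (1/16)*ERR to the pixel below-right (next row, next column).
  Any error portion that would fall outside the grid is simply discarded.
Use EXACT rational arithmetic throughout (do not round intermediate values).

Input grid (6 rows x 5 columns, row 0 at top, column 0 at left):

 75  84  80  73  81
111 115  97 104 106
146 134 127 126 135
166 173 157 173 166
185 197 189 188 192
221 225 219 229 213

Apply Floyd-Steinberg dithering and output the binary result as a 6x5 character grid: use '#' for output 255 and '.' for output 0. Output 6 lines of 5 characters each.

Answer: ..#..
#..#.
#.#.#
##.##
#.##.
#####

Derivation:
(0,0): OLD=75 → NEW=0, ERR=75
(0,1): OLD=1869/16 → NEW=0, ERR=1869/16
(0,2): OLD=33563/256 → NEW=255, ERR=-31717/256
(0,3): OLD=76989/4096 → NEW=0, ERR=76989/4096
(0,4): OLD=5847339/65536 → NEW=0, ERR=5847339/65536
(1,0): OLD=40023/256 → NEW=255, ERR=-25257/256
(1,1): OLD=183905/2048 → NEW=0, ERR=183905/2048
(1,2): OLD=7103733/65536 → NEW=0, ERR=7103733/65536
(1,3): OLD=43589905/262144 → NEW=255, ERR=-23256815/262144
(1,4): OLD=403672595/4194304 → NEW=0, ERR=403672595/4194304
(2,0): OLD=4325563/32768 → NEW=255, ERR=-4030277/32768
(2,1): OLD=128355513/1048576 → NEW=0, ERR=128355513/1048576
(2,2): OLD=3412571243/16777216 → NEW=255, ERR=-865618837/16777216
(2,3): OLD=26983981585/268435456 → NEW=0, ERR=26983981585/268435456
(2,4): OLD=874068707895/4294967296 → NEW=255, ERR=-221147952585/4294967296
(3,0): OLD=2525240075/16777216 → NEW=255, ERR=-1752950005/16777216
(3,1): OLD=19888383279/134217728 → NEW=255, ERR=-14337137361/134217728
(3,2): OLD=518151391541/4294967296 → NEW=0, ERR=518151391541/4294967296
(3,3): OLD=2098650682861/8589934592 → NEW=255, ERR=-91782638099/8589934592
(3,4): OLD=20824395694529/137438953472 → NEW=255, ERR=-14222537440831/137438953472
(4,0): OLD=284155062597/2147483648 → NEW=255, ERR=-263453267643/2147483648
(4,1): OLD=8661148165573/68719476736 → NEW=0, ERR=8661148165573/68719476736
(4,2): OLD=300344448488747/1099511627776 → NEW=255, ERR=19968983405867/1099511627776
(4,3): OLD=3179678829462469/17592186044416 → NEW=255, ERR=-1306328611863611/17592186044416
(4,4): OLD=35608500440442083/281474976710656 → NEW=0, ERR=35608500440442083/281474976710656
(5,0): OLD=226822991412335/1099511627776 → NEW=255, ERR=-53552473670545/1099511627776
(5,1): OLD=2100642637365005/8796093022208 → NEW=255, ERR=-142361083298035/8796093022208
(5,2): OLD=59545751500726389/281474976710656 → NEW=255, ERR=-12230367560490891/281474976710656
(5,3): OLD=238285753467136667/1125899906842624 → NEW=255, ERR=-48818722777732453/1125899906842624
(5,4): OLD=4123900800725105977/18014398509481984 → NEW=255, ERR=-469770819192799943/18014398509481984
Row 0: ..#..
Row 1: #..#.
Row 2: #.#.#
Row 3: ##.##
Row 4: #.##.
Row 5: #####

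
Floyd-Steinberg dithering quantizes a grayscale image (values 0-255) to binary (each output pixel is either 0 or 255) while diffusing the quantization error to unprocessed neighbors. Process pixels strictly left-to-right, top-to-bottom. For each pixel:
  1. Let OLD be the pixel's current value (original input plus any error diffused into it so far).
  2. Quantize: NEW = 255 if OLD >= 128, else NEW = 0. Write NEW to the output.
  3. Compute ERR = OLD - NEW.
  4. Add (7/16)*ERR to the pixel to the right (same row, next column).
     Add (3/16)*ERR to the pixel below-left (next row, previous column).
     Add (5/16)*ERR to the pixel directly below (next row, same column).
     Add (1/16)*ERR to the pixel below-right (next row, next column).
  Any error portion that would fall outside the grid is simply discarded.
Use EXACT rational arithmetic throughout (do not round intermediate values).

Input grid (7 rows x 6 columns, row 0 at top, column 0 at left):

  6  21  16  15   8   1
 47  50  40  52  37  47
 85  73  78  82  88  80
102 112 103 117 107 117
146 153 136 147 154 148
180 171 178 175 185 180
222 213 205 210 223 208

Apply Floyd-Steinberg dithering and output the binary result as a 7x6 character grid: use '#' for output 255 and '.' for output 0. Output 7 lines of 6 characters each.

(0,0): OLD=6 → NEW=0, ERR=6
(0,1): OLD=189/8 → NEW=0, ERR=189/8
(0,2): OLD=3371/128 → NEW=0, ERR=3371/128
(0,3): OLD=54317/2048 → NEW=0, ERR=54317/2048
(0,4): OLD=642363/32768 → NEW=0, ERR=642363/32768
(0,5): OLD=5020829/524288 → NEW=0, ERR=5020829/524288
(1,0): OLD=6823/128 → NEW=0, ERR=6823/128
(1,1): OLD=88081/1024 → NEW=0, ERR=88081/1024
(1,2): OLD=3024869/32768 → NEW=0, ERR=3024869/32768
(1,3): OLD=13893121/131072 → NEW=0, ERR=13893121/131072
(1,4): OLD=779742563/8388608 → NEW=0, ERR=779742563/8388608
(1,5): OLD=12332542405/134217728 → NEW=0, ERR=12332542405/134217728
(2,0): OLD=1929803/16384 → NEW=0, ERR=1929803/16384
(2,1): OLD=90204521/524288 → NEW=255, ERR=-43488919/524288
(2,2): OLD=803693435/8388608 → NEW=0, ERR=803693435/8388608
(2,3): OLD=12095550307/67108864 → NEW=255, ERR=-5017210013/67108864
(2,4): OLD=232341209001/2147483648 → NEW=0, ERR=232341209001/2147483648
(2,5): OLD=5561385020975/34359738368 → NEW=255, ERR=-3200348262865/34359738368
(3,0): OLD=1033939739/8388608 → NEW=0, ERR=1033939739/8388608
(3,1): OLD=11094994815/67108864 → NEW=255, ERR=-6017765505/67108864
(3,2): OLD=40000287533/536870912 → NEW=0, ERR=40000287533/536870912
(3,3): OLD=5240112984263/34359738368 → NEW=255, ERR=-3521620299577/34359738368
(3,4): OLD=20294985196903/274877906944 → NEW=0, ERR=20294985196903/274877906944
(3,5): OLD=558362082415017/4398046511104 → NEW=0, ERR=558362082415017/4398046511104
(4,0): OLD=180070599349/1073741824 → NEW=255, ERR=-93733565771/1073741824
(4,1): OLD=1863309796145/17179869184 → NEW=0, ERR=1863309796145/17179869184
(4,2): OLD=100007263008067/549755813888 → NEW=255, ERR=-40180469533373/549755813888
(4,3): OLD=892762969180015/8796093022208 → NEW=0, ERR=892762969180015/8796093022208
(4,4): OLD=33618749320283487/140737488355328 → NEW=255, ERR=-2269310210325153/140737488355328
(4,5): OLD=417110166560357689/2251799813685248 → NEW=255, ERR=-157098785929380551/2251799813685248
(5,0): OLD=47569267376675/274877906944 → NEW=255, ERR=-22524598894045/274877906944
(5,1): OLD=1318384095389267/8796093022208 → NEW=255, ERR=-924619625273773/8796093022208
(5,2): OLD=9498400755414209/70368744177664 → NEW=255, ERR=-8445629009890111/70368744177664
(5,3): OLD=330153067959339099/2251799813685248 → NEW=255, ERR=-244055884530399141/2251799813685248
(5,4): OLD=566580300286433755/4503599627370496 → NEW=0, ERR=566580300286433755/4503599627370496
(5,5): OLD=15292823242807854359/72057594037927936 → NEW=255, ERR=-3081863236863769321/72057594037927936
(6,0): OLD=24865927716014297/140737488355328 → NEW=255, ERR=-11022131814594343/140737488355328
(6,1): OLD=266302498897803877/2251799813685248 → NEW=0, ERR=266302498897803877/2251799813685248
(6,2): OLD=1732462490482134877/9007199254740992 → NEW=255, ERR=-564373319476818083/9007199254740992
(6,3): OLD=23750899857436692041/144115188075855872 → NEW=255, ERR=-12998473101906555319/144115188075855872
(6,4): OLD=479755771356009103913/2305843009213693952 → NEW=255, ERR=-108234195993482853847/2305843009213693952
(6,5): OLD=6713197158557244486527/36893488147419103232 → NEW=255, ERR=-2694642319034626837633/36893488147419103232
Row 0: ......
Row 1: ......
Row 2: .#.#.#
Row 3: .#.#..
Row 4: #.#.##
Row 5: ####.#
Row 6: #.####

Answer: ......
......
.#.#.#
.#.#..
#.#.##
####.#
#.####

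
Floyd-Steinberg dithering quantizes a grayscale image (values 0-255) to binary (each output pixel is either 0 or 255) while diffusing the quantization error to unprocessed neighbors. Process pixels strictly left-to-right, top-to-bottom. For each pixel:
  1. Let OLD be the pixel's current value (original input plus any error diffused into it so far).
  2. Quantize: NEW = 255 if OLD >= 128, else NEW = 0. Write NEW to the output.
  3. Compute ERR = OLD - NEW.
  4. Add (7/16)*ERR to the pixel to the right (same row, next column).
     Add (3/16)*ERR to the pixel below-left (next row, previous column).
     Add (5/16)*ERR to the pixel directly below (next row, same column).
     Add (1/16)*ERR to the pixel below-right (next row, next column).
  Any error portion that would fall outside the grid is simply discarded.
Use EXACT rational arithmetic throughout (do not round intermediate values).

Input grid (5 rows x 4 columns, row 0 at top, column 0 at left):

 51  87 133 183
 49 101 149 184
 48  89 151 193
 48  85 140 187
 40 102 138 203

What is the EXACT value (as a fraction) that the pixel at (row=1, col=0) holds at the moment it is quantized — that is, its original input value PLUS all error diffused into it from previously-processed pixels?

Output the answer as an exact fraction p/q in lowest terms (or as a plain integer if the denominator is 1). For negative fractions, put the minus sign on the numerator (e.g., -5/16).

Answer: 21871/256

Derivation:
(0,0): OLD=51 → NEW=0, ERR=51
(0,1): OLD=1749/16 → NEW=0, ERR=1749/16
(0,2): OLD=46291/256 → NEW=255, ERR=-18989/256
(0,3): OLD=616645/4096 → NEW=255, ERR=-427835/4096
(1,0): OLD=21871/256 → NEW=0, ERR=21871/256
Target (1,0): original=49, with diffused error = 21871/256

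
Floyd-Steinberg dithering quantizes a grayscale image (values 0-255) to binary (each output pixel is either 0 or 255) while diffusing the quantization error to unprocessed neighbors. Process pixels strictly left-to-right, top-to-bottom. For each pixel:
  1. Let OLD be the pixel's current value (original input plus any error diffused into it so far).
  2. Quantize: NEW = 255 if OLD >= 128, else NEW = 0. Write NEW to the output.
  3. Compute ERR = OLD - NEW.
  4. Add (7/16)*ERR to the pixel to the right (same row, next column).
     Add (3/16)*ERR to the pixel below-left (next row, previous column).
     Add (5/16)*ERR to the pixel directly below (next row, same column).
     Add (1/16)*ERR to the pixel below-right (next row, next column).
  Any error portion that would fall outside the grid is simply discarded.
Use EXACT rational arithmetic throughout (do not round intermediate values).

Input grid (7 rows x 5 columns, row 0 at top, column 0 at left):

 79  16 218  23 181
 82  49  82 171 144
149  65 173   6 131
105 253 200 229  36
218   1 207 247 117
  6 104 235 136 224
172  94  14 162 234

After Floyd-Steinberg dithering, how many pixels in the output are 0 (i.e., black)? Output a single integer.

Answer: 17

Derivation:
(0,0): OLD=79 → NEW=0, ERR=79
(0,1): OLD=809/16 → NEW=0, ERR=809/16
(0,2): OLD=61471/256 → NEW=255, ERR=-3809/256
(0,3): OLD=67545/4096 → NEW=0, ERR=67545/4096
(0,4): OLD=12334831/65536 → NEW=255, ERR=-4376849/65536
(1,0): OLD=29739/256 → NEW=0, ERR=29739/256
(1,1): OLD=241197/2048 → NEW=0, ERR=241197/2048
(1,2): OLD=8855729/65536 → NEW=255, ERR=-7855951/65536
(1,3): OLD=28903197/262144 → NEW=0, ERR=28903197/262144
(1,4): OLD=723088055/4194304 → NEW=255, ERR=-346459465/4194304
(2,0): OLD=6795583/32768 → NEW=255, ERR=-1560257/32768
(2,1): OLD=68950693/1048576 → NEW=0, ERR=68950693/1048576
(2,2): OLD=3226968367/16777216 → NEW=255, ERR=-1051221713/16777216
(2,3): OLD=-2667553251/268435456 → NEW=0, ERR=-2667553251/268435456
(2,4): OLD=462697687947/4294967296 → NEW=0, ERR=462697687947/4294967296
(3,0): OLD=1718818639/16777216 → NEW=0, ERR=1718818639/16777216
(3,1): OLD=40754719779/134217728 → NEW=255, ERR=6529199139/134217728
(3,2): OLD=875953227761/4294967296 → NEW=255, ERR=-219263432719/4294967296
(3,3): OLD=1888436523593/8589934592 → NEW=255, ERR=-301996797367/8589934592
(3,4): OLD=7375439918861/137438953472 → NEW=0, ERR=7375439918861/137438953472
(4,0): OLD=556491778241/2147483648 → NEW=255, ERR=8883448001/2147483648
(4,1): OLD=1019986884417/68719476736 → NEW=0, ERR=1019986884417/68719476736
(4,2): OLD=213292767345391/1099511627776 → NEW=255, ERR=-67082697737489/1099511627776
(4,3): OLD=3803292237770049/17592186044416 → NEW=255, ERR=-682715203556031/17592186044416
(4,4): OLD=32255357957317959/281474976710656 → NEW=0, ERR=32255357957317959/281474976710656
(5,0): OLD=11078382100067/1099511627776 → NEW=0, ERR=11078382100067/1099511627776
(5,1): OLD=896017603118569/8796093022208 → NEW=0, ERR=896017603118569/8796093022208
(5,2): OLD=71537221183407665/281474976710656 → NEW=255, ERR=-238897877809615/281474976710656
(5,3): OLD=158948237786098591/1125899906842624 → NEW=255, ERR=-128156238458770529/1125899906842624
(5,4): OLD=3739544983031343909/18014398509481984 → NEW=255, ERR=-854126636886562011/18014398509481984
(6,0): OLD=27338036090474803/140737488355328 → NEW=255, ERR=-8550023440133837/140737488355328
(6,1): OLD=449120225494112253/4503599627370496 → NEW=0, ERR=449120225494112253/4503599627370496
(6,2): OLD=3054422216056468655/72057594037927936 → NEW=0, ERR=3054422216056468655/72057594037927936
(6,3): OLD=156833565452539915845/1152921504606846976 → NEW=255, ERR=-137161418222206063035/1152921504606846976
(6,4): OLD=2951855673707111771683/18446744073709551616 → NEW=255, ERR=-1752064065088823890397/18446744073709551616
Output grid:
  Row 0: ..#.#  (3 black, running=3)
  Row 1: ..#.#  (3 black, running=6)
  Row 2: #.#..  (3 black, running=9)
  Row 3: .###.  (2 black, running=11)
  Row 4: #.##.  (2 black, running=13)
  Row 5: ..###  (2 black, running=15)
  Row 6: #..##  (2 black, running=17)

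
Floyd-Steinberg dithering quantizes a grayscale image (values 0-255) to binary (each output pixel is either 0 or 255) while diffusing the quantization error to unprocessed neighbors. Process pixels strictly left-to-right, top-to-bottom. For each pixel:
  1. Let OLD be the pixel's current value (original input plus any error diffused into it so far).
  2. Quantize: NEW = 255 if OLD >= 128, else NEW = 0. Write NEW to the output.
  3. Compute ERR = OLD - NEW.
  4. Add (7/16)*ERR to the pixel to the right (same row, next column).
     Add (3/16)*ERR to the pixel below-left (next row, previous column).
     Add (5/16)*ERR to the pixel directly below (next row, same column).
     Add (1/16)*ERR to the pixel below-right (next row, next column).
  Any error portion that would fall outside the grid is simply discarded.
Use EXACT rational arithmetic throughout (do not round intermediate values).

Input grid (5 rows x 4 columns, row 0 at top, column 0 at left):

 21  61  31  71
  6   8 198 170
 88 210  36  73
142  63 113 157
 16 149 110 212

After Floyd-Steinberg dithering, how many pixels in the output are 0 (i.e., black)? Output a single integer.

(0,0): OLD=21 → NEW=0, ERR=21
(0,1): OLD=1123/16 → NEW=0, ERR=1123/16
(0,2): OLD=15797/256 → NEW=0, ERR=15797/256
(0,3): OLD=401395/4096 → NEW=0, ERR=401395/4096
(1,0): OLD=6585/256 → NEW=0, ERR=6585/256
(1,1): OLD=110735/2048 → NEW=0, ERR=110735/2048
(1,2): OLD=17281851/65536 → NEW=255, ERR=570171/65536
(1,3): OLD=218404749/1048576 → NEW=255, ERR=-48982131/1048576
(2,0): OLD=3479189/32768 → NEW=0, ERR=3479189/32768
(2,1): OLD=290023479/1048576 → NEW=255, ERR=22636599/1048576
(2,2): OLD=89724947/2097152 → NEW=0, ERR=89724947/2097152
(2,3): OLD=2605972327/33554432 → NEW=0, ERR=2605972327/33554432
(3,0): OLD=3006944709/16777216 → NEW=255, ERR=-1271245371/16777216
(3,1): OLD=13758387547/268435456 → NEW=0, ERR=13758387547/268435456
(3,2): OLD=707402288549/4294967296 → NEW=255, ERR=-387814371931/4294967296
(3,3): OLD=9925836224771/68719476736 → NEW=255, ERR=-7597630342909/68719476736
(4,0): OLD=8295009697/4294967296 → NEW=0, ERR=8295009697/4294967296
(4,1): OLD=4954528087267/34359738368 → NEW=255, ERR=-3807205196573/34359738368
(4,2): OLD=17349512732163/1099511627776 → NEW=0, ERR=17349512732163/1099511627776
(4,3): OLD=3143899123894277/17592186044416 → NEW=255, ERR=-1342108317431803/17592186044416
Output grid:
  Row 0: ....  (4 black, running=4)
  Row 1: ..##  (2 black, running=6)
  Row 2: .#..  (3 black, running=9)
  Row 3: #.##  (1 black, running=10)
  Row 4: .#.#  (2 black, running=12)

Answer: 12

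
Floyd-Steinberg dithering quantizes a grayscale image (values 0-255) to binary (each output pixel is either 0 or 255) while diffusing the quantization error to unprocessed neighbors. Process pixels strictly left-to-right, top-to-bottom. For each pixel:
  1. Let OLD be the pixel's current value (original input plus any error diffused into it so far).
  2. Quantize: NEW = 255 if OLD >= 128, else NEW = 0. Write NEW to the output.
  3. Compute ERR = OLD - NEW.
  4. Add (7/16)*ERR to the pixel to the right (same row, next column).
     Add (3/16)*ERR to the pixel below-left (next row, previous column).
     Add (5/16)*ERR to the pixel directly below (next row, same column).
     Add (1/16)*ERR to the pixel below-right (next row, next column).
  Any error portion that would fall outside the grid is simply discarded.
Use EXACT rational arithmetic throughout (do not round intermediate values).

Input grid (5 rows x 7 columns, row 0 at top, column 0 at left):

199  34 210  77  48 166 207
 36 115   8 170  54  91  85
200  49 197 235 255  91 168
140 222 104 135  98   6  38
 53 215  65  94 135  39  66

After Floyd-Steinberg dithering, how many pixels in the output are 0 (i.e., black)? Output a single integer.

(0,0): OLD=199 → NEW=255, ERR=-56
(0,1): OLD=19/2 → NEW=0, ERR=19/2
(0,2): OLD=6853/32 → NEW=255, ERR=-1307/32
(0,3): OLD=30275/512 → NEW=0, ERR=30275/512
(0,4): OLD=605141/8192 → NEW=0, ERR=605141/8192
(0,5): OLD=25993939/131072 → NEW=255, ERR=-7429421/131072
(0,6): OLD=382104517/2097152 → NEW=255, ERR=-152669243/2097152
(1,0): OLD=649/32 → NEW=0, ERR=649/32
(1,1): OLD=29615/256 → NEW=0, ERR=29615/256
(1,2): OLD=471275/8192 → NEW=0, ERR=471275/8192
(1,3): OLD=7370999/32768 → NEW=255, ERR=-984841/32768
(1,4): OLD=119544077/2097152 → NEW=0, ERR=119544077/2097152
(1,5): OLD=1496408269/16777216 → NEW=0, ERR=1496408269/16777216
(1,6): OLD=26234136035/268435456 → NEW=0, ERR=26234136035/268435456
(2,0): OLD=934005/4096 → NEW=255, ERR=-110475/4096
(2,1): OLD=11194247/131072 → NEW=0, ERR=11194247/131072
(2,2): OLD=532545461/2097152 → NEW=255, ERR=-2228299/2097152
(2,3): OLD=4016911469/16777216 → NEW=255, ERR=-261278611/16777216
(2,4): OLD=37694420149/134217728 → NEW=255, ERR=3468899509/134217728
(2,5): OLD=653123328543/4294967296 → NEW=255, ERR=-442093331937/4294967296
(2,6): OLD=10932030167753/68719476736 → NEW=255, ERR=-6591436399927/68719476736
(3,0): OLD=309508021/2097152 → NEW=255, ERR=-225265739/2097152
(3,1): OLD=3352257697/16777216 → NEW=255, ERR=-925932383/16777216
(3,2): OLD=10997828283/134217728 → NEW=0, ERR=10997828283/134217728
(3,3): OLD=91677008353/536870912 → NEW=255, ERR=-45225074207/536870912
(3,4): OLD=3363761165749/68719476736 → NEW=0, ERR=3363761165749/68719476736
(3,5): OLD=-11611150639617/549755813888 → NEW=0, ERR=-11611150639617/549755813888
(3,6): OLD=-67271922118431/8796093022208 → NEW=0, ERR=-67271922118431/8796093022208
(4,0): OLD=2438652459/268435456 → NEW=0, ERR=2438652459/268435456
(4,1): OLD=903566900319/4294967296 → NEW=255, ERR=-191649760161/4294967296
(4,2): OLD=3562429720977/68719476736 → NEW=0, ERR=3562429720977/68719476736
(4,3): OLD=57534612571723/549755813888 → NEW=0, ERR=57534612571723/549755813888
(4,4): OLD=821810682361641/4398046511104 → NEW=255, ERR=-299691177969879/4398046511104
(4,5): OLD=592939165970705/140737488355328 → NEW=0, ERR=592939165970705/140737488355328
(4,6): OLD=144415153531804871/2251799813685248 → NEW=0, ERR=144415153531804871/2251799813685248
Output grid:
  Row 0: #.#..##  (3 black, running=3)
  Row 1: ...#...  (6 black, running=9)
  Row 2: #.#####  (1 black, running=10)
  Row 3: ##.#...  (4 black, running=14)
  Row 4: .#..#..  (5 black, running=19)

Answer: 19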